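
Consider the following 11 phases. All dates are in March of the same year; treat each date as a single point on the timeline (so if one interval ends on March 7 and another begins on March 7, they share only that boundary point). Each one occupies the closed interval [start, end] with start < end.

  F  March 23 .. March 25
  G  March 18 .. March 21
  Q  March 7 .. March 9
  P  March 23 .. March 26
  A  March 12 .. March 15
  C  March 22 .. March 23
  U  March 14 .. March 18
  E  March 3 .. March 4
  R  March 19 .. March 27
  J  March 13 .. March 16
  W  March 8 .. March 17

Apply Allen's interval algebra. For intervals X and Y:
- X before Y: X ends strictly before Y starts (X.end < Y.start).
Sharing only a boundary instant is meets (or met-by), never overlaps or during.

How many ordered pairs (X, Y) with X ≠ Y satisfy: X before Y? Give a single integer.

Checking all 110 ordered pairs for relation 'before'; matching pairs in alphabetical order:
(A, C): A before C ✓
(A, F): A before F ✓
(A, G): A before G ✓
(A, P): A before P ✓
(A, R): A before R ✓
(E, A): E before A ✓
(E, C): E before C ✓
(E, F): E before F ✓
(E, G): E before G ✓
(E, J): E before J ✓
(E, P): E before P ✓
(E, Q): E before Q ✓
(E, R): E before R ✓
(E, U): E before U ✓
(E, W): E before W ✓
(G, C): G before C ✓
(G, F): G before F ✓
(G, P): G before P ✓
(J, C): J before C ✓
(J, F): J before F ✓
(J, G): J before G ✓
(J, P): J before P ✓
(J, R): J before R ✓
(Q, A): Q before A ✓
... plus 16 further pairs not listed.
Count: 40.

40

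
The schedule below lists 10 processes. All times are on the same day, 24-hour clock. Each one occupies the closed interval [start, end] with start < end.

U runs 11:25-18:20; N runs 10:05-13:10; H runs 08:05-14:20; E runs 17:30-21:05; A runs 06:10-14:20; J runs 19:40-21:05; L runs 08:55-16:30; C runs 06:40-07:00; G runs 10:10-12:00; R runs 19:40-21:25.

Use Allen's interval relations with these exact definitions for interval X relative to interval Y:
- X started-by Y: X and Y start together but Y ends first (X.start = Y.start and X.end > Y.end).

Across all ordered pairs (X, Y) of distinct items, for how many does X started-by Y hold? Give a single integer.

1

Checking all 90 ordered pairs for relation 'started-by'; matching pairs in alphabetical order:
(R, J): R started-by J ✓
Count: 1.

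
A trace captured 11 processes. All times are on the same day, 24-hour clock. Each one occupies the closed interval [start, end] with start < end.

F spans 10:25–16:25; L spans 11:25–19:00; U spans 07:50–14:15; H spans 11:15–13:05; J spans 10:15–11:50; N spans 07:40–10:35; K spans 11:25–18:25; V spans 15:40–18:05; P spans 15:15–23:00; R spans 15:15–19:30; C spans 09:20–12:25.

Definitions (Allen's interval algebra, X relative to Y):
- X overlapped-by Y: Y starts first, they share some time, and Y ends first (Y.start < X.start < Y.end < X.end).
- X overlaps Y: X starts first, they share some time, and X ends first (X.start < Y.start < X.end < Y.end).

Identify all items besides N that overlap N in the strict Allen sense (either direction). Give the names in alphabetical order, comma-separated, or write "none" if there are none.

Target N = [07:40, 10:35].
C [09:20, 12:25] → overlapped-by → yes.
F [10:25, 16:25] → overlapped-by → yes.
H [11:15, 13:05] → after → no.
J [10:15, 11:50] → overlapped-by → yes.
K [11:25, 18:25] → after → no.
L [11:25, 19:00] → after → no.
P [15:15, 23:00] → after → no.
R [15:15, 19:30] → after → no.
U [07:50, 14:15] → overlapped-by → yes.
V [15:40, 18:05] → after → no.
Result: C, F, J, U.

C, F, J, U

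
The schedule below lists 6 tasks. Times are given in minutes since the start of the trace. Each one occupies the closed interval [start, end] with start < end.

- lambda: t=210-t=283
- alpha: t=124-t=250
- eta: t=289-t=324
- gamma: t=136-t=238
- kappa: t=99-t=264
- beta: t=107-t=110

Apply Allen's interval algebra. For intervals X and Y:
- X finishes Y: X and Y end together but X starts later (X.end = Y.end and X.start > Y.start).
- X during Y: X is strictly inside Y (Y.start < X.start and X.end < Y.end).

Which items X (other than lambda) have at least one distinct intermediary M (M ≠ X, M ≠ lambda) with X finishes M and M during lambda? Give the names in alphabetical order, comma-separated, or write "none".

Target lambda = [t=210, t=283].
Intermediaries M with M during lambda: none.
Union: none.

none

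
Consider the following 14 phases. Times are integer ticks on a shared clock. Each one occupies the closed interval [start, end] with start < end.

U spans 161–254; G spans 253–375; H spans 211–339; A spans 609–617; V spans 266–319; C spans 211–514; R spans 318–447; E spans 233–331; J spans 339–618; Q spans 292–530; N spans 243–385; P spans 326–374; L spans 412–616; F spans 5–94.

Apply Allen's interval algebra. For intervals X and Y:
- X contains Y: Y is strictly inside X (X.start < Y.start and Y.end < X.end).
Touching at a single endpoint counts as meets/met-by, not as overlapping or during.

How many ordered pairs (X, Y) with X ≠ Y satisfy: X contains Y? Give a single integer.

Checking all 182 ordered pairs for relation 'contains'; matching pairs in alphabetical order:
(C, E): C contains E ✓
(C, G): C contains G ✓
(C, N): C contains N ✓
(C, P): C contains P ✓
(C, R): C contains R ✓
(C, V): C contains V ✓
(E, V): E contains V ✓
(G, P): G contains P ✓
(G, V): G contains V ✓
(H, E): H contains E ✓
(H, V): H contains V ✓
(J, A): J contains A ✓
(J, L): J contains L ✓
(N, G): N contains G ✓
(N, P): N contains P ✓
(N, V): N contains V ✓
(Q, P): Q contains P ✓
(Q, R): Q contains R ✓
(R, P): R contains P ✓
Count: 19.

19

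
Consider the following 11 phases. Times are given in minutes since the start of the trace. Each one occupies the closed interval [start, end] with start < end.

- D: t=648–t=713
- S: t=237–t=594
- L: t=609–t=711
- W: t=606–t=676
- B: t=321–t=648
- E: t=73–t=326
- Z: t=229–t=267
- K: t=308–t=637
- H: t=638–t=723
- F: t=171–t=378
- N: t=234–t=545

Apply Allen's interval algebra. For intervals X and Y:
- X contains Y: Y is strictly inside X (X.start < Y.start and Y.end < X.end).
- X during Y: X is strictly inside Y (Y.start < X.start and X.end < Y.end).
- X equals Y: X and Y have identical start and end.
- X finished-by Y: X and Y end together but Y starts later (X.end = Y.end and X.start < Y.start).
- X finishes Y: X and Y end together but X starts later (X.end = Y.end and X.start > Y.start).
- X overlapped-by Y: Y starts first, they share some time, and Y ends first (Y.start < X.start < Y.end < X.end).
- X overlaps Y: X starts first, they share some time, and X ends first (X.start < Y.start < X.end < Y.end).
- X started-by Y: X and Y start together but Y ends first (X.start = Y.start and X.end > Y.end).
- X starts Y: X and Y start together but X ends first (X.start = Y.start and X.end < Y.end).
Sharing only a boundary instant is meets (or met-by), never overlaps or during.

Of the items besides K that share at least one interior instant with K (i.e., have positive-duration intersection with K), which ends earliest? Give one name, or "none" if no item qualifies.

Target K = [t=308, t=637].
B [t=321, t=648] → overlapped-by → candidate.
D [t=648, t=713] → after → excluded.
E [t=73, t=326] → overlaps → candidate.
F [t=171, t=378] → overlaps → candidate.
H [t=638, t=723] → after → excluded.
L [t=609, t=711] → overlapped-by → candidate.
N [t=234, t=545] → overlaps → candidate.
S [t=237, t=594] → overlaps → candidate.
W [t=606, t=676] → overlapped-by → candidate.
Z [t=229, t=267] → before → excluded.
Among candidates, earliest end is t=326 → E.

E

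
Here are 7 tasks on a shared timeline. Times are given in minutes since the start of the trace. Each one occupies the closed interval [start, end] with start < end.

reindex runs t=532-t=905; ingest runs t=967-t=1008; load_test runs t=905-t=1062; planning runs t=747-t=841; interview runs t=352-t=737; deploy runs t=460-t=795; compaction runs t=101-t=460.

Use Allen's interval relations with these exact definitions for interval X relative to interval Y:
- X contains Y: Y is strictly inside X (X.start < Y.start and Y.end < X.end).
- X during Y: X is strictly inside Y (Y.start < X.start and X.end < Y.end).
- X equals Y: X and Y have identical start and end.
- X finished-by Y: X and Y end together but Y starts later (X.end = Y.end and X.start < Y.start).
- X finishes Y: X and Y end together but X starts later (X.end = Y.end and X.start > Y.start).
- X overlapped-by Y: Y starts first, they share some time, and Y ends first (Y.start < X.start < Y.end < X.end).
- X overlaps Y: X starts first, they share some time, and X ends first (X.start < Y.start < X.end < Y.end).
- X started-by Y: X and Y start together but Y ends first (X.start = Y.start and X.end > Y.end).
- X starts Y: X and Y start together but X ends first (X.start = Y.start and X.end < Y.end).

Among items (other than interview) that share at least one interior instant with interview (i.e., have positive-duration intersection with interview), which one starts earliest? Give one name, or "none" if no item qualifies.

Target interview = [t=352, t=737].
compaction [t=101, t=460] → overlaps → candidate.
deploy [t=460, t=795] → overlapped-by → candidate.
ingest [t=967, t=1008] → after → excluded.
load_test [t=905, t=1062] → after → excluded.
planning [t=747, t=841] → after → excluded.
reindex [t=532, t=905] → overlapped-by → candidate.
Among candidates, earliest start is t=101 → compaction.

compaction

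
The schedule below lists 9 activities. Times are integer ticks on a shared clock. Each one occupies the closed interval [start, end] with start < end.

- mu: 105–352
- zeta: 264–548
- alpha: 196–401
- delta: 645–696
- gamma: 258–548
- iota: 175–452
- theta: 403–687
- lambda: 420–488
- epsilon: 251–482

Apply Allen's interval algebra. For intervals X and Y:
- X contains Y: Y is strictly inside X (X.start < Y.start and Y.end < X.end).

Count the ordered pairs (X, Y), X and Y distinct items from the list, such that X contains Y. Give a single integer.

4

Checking all 72 ordered pairs for relation 'contains'; matching pairs in alphabetical order:
(gamma, lambda): gamma contains lambda ✓
(iota, alpha): iota contains alpha ✓
(theta, lambda): theta contains lambda ✓
(zeta, lambda): zeta contains lambda ✓
Count: 4.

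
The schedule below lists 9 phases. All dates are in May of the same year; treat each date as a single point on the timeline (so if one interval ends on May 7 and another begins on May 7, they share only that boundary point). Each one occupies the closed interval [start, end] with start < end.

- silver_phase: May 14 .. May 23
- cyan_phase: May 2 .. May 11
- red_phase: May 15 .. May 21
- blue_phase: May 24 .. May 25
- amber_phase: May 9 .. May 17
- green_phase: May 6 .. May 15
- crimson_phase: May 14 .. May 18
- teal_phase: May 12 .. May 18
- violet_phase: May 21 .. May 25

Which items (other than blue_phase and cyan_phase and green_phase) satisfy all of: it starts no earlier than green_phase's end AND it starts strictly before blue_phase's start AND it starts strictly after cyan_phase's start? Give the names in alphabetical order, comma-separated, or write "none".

red_phase, violet_phase

Conditions: its start is no earlier than green_phase's end (X.start >= May 15) AND its start is strictly before blue_phase's start (X.start < May 24) AND its start is strictly after cyan_phase's start (X.start > May 2).
amber_phase: start May 9 >= May 15? ✗; start May 9 < May 24? ✓; start May 9 > May 2? ✓ → no.
crimson_phase: start May 14 >= May 15? ✗; start May 14 < May 24? ✓; start May 14 > May 2? ✓ → no.
red_phase: start May 15 >= May 15? ✓; start May 15 < May 24? ✓; start May 15 > May 2? ✓ → yes.
silver_phase: start May 14 >= May 15? ✗; start May 14 < May 24? ✓; start May 14 > May 2? ✓ → no.
teal_phase: start May 12 >= May 15? ✗; start May 12 < May 24? ✓; start May 12 > May 2? ✓ → no.
violet_phase: start May 21 >= May 15? ✓; start May 21 < May 24? ✓; start May 21 > May 2? ✓ → yes.
Result: red_phase, violet_phase.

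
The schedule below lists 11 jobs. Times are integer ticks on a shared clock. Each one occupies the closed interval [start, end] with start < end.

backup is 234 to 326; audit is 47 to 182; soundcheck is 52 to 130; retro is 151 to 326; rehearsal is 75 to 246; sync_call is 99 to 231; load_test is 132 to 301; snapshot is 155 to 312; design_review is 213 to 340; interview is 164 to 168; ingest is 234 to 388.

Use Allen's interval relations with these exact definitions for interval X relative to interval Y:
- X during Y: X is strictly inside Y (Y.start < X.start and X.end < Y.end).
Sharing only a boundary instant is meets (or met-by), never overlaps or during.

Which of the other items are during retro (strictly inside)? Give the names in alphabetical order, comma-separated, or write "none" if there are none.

interview, snapshot

Target retro = [151, 326].
audit [47, 182] → overlaps → no.
backup [234, 326] → finishes → no.
design_review [213, 340] → overlapped-by → no.
ingest [234, 388] → overlapped-by → no.
interview [164, 168] → during → yes.
load_test [132, 301] → overlaps → no.
rehearsal [75, 246] → overlaps → no.
snapshot [155, 312] → during → yes.
soundcheck [52, 130] → before → no.
sync_call [99, 231] → overlaps → no.
Result: interview, snapshot.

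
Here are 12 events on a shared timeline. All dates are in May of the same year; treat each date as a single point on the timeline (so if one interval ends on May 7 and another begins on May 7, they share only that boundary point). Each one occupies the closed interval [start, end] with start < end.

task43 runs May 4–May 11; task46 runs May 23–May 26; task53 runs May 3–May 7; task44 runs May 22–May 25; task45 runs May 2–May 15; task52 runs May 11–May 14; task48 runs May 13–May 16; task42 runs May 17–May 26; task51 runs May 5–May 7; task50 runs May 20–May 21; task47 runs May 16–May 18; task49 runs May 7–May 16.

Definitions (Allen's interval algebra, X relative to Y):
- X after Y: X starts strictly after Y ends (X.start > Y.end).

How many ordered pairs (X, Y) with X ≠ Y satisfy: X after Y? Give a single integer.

Checking all 132 ordered pairs for relation 'after'; matching pairs in alphabetical order:
(task42, task43): task42 after task43 ✓
(task42, task45): task42 after task45 ✓
(task42, task48): task42 after task48 ✓
(task42, task49): task42 after task49 ✓
(task42, task51): task42 after task51 ✓
(task42, task52): task42 after task52 ✓
(task42, task53): task42 after task53 ✓
(task44, task43): task44 after task43 ✓
(task44, task45): task44 after task45 ✓
(task44, task47): task44 after task47 ✓
(task44, task48): task44 after task48 ✓
(task44, task49): task44 after task49 ✓
(task44, task50): task44 after task50 ✓
(task44, task51): task44 after task51 ✓
(task44, task52): task44 after task52 ✓
(task44, task53): task44 after task53 ✓
(task46, task43): task46 after task43 ✓
(task46, task45): task46 after task45 ✓
(task46, task47): task46 after task47 ✓
(task46, task48): task46 after task48 ✓
(task46, task49): task46 after task49 ✓
(task46, task50): task46 after task50 ✓
(task46, task51): task46 after task51 ✓
(task46, task52): task46 after task52 ✓
... plus 19 further pairs not listed.
Count: 43.

43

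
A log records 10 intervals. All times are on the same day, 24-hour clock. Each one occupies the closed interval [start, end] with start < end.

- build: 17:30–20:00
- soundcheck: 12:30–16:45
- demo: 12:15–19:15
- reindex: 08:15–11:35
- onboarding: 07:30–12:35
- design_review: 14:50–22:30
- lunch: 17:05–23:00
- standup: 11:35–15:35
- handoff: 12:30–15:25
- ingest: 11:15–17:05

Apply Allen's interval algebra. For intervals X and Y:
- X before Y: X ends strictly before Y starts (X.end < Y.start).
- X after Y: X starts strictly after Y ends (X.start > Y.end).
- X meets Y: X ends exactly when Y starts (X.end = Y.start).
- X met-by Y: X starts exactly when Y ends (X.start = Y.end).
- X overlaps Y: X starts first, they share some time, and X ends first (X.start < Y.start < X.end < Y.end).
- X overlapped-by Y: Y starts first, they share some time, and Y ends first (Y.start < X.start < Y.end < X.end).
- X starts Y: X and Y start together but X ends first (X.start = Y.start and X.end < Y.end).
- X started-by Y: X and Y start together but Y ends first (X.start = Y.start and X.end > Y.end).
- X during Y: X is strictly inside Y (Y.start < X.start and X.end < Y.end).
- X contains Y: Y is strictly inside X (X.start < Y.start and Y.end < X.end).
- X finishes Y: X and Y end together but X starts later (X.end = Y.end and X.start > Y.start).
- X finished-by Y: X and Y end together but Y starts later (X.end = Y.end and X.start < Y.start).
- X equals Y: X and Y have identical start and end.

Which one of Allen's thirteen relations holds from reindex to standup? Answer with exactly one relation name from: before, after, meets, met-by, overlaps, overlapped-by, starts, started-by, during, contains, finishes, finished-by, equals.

meets

reindex = [08:15, 11:35]; standup = [11:35, 15:35].
Compare endpoints: reindex.start < standup.start, reindex.start < standup.end, reindex.end = standup.start, reindex.end < standup.end.
That pattern is 'meets'.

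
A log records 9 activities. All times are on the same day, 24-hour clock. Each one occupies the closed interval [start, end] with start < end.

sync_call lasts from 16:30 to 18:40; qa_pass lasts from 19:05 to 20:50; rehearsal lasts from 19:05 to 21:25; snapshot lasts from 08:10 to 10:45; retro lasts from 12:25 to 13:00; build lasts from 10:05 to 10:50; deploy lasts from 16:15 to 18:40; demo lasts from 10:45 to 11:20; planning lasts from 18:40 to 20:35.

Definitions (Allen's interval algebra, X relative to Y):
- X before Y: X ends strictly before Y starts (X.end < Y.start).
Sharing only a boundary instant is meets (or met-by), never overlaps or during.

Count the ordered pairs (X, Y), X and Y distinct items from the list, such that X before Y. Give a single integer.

27

Checking all 72 ordered pairs for relation 'before'; matching pairs in alphabetical order:
(build, deploy): build before deploy ✓
(build, planning): build before planning ✓
(build, qa_pass): build before qa_pass ✓
(build, rehearsal): build before rehearsal ✓
(build, retro): build before retro ✓
(build, sync_call): build before sync_call ✓
(demo, deploy): demo before deploy ✓
(demo, planning): demo before planning ✓
(demo, qa_pass): demo before qa_pass ✓
(demo, rehearsal): demo before rehearsal ✓
(demo, retro): demo before retro ✓
(demo, sync_call): demo before sync_call ✓
(deploy, qa_pass): deploy before qa_pass ✓
(deploy, rehearsal): deploy before rehearsal ✓
(retro, deploy): retro before deploy ✓
(retro, planning): retro before planning ✓
(retro, qa_pass): retro before qa_pass ✓
(retro, rehearsal): retro before rehearsal ✓
(retro, sync_call): retro before sync_call ✓
(snapshot, deploy): snapshot before deploy ✓
(snapshot, planning): snapshot before planning ✓
(snapshot, qa_pass): snapshot before qa_pass ✓
(snapshot, rehearsal): snapshot before rehearsal ✓
(snapshot, retro): snapshot before retro ✓
... plus 3 further pairs not listed.
Count: 27.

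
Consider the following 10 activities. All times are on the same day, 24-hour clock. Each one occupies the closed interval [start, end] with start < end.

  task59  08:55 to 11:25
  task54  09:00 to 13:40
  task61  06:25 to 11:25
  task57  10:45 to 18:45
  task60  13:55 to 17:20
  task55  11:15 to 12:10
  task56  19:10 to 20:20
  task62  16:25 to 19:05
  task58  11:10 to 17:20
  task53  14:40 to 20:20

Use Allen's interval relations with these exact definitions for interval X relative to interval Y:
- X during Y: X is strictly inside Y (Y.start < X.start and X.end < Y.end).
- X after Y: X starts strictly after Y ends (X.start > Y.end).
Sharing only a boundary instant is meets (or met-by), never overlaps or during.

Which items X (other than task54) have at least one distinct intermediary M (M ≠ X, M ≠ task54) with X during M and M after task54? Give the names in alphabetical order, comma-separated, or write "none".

Target task54 = [09:00, 13:40].
Intermediaries M with M after task54: task53, task56, task60, task62.
Via task53 — items with X during task53: task62.
Via task56 — items with X during task56: none.
Via task60 — items with X during task60: none.
Via task62 — items with X during task62: none.
Union: task62.

task62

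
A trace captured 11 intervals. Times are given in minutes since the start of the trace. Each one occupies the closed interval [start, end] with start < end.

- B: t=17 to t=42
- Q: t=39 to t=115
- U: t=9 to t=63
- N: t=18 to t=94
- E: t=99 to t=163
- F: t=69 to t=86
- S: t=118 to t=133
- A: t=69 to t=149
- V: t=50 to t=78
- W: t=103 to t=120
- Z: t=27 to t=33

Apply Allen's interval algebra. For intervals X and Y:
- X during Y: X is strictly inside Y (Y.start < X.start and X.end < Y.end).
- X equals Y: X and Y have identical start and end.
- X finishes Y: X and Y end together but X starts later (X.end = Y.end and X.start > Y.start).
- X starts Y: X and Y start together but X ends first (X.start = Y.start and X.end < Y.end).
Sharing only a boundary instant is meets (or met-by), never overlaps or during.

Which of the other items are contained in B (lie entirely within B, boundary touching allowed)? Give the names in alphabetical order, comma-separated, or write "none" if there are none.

Z

Target B = [t=17, t=42].
A [t=69, t=149] → after → no.
E [t=99, t=163] → after → no.
F [t=69, t=86] → after → no.
N [t=18, t=94] → overlapped-by → no.
Q [t=39, t=115] → overlapped-by → no.
S [t=118, t=133] → after → no.
U [t=9, t=63] → contains → no.
V [t=50, t=78] → after → no.
W [t=103, t=120] → after → no.
Z [t=27, t=33] → during → yes.
Result: Z.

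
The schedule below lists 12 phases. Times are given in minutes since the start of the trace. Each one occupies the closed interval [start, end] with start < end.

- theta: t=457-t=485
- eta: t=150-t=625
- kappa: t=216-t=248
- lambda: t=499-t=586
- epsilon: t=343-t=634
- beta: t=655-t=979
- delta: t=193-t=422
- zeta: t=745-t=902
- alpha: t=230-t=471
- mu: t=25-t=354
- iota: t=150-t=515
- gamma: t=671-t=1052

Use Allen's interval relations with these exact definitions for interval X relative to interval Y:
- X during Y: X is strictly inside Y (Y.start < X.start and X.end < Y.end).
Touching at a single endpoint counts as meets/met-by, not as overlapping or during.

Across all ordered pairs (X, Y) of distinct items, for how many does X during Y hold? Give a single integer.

15

Checking all 132 ordered pairs for relation 'during'; matching pairs in alphabetical order:
(alpha, eta): alpha during eta ✓
(alpha, iota): alpha during iota ✓
(delta, eta): delta during eta ✓
(delta, iota): delta during iota ✓
(kappa, delta): kappa during delta ✓
(kappa, eta): kappa during eta ✓
(kappa, iota): kappa during iota ✓
(kappa, mu): kappa during mu ✓
(lambda, epsilon): lambda during epsilon ✓
(lambda, eta): lambda during eta ✓
(theta, epsilon): theta during epsilon ✓
(theta, eta): theta during eta ✓
(theta, iota): theta during iota ✓
(zeta, beta): zeta during beta ✓
(zeta, gamma): zeta during gamma ✓
Count: 15.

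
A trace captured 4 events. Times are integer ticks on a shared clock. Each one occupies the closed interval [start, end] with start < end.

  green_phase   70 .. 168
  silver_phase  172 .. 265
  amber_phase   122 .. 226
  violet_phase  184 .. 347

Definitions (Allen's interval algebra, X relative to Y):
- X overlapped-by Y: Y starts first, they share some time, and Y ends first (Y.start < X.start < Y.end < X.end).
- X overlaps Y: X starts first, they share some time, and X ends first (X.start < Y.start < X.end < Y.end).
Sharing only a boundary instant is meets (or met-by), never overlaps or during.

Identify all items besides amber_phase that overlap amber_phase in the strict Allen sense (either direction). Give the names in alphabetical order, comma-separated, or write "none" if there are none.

green_phase, silver_phase, violet_phase

Target amber_phase = [122, 226].
green_phase [70, 168] → overlaps → yes.
silver_phase [172, 265] → overlapped-by → yes.
violet_phase [184, 347] → overlapped-by → yes.
Result: green_phase, silver_phase, violet_phase.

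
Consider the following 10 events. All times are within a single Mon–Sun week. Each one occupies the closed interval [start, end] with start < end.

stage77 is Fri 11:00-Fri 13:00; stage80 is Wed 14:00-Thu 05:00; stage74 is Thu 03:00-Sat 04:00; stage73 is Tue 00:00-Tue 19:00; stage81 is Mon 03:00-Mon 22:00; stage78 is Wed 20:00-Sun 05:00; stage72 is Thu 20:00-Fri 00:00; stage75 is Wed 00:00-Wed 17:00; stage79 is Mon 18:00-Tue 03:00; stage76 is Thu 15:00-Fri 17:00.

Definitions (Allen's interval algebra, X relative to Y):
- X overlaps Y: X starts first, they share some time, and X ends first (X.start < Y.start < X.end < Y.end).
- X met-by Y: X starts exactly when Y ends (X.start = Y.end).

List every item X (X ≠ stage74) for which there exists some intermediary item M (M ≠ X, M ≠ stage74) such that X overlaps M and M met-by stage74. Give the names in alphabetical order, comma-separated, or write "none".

Target stage74 = [Thu 03:00, Sat 04:00].
Intermediaries M with M met-by stage74: none.
Union: none.

none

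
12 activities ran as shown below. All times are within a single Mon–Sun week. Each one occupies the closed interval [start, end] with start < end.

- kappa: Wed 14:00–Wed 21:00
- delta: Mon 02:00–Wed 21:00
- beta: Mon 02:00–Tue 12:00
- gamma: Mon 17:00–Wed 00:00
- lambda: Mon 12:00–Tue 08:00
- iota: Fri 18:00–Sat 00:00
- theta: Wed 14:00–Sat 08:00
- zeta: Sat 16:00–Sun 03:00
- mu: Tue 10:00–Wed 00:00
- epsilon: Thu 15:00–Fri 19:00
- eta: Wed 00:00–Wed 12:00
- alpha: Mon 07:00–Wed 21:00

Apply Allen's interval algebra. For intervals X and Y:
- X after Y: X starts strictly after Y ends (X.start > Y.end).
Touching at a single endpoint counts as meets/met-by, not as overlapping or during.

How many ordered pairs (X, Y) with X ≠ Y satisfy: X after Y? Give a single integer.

40

Checking all 132 ordered pairs for relation 'after'; matching pairs in alphabetical order:
(epsilon, alpha): epsilon after alpha ✓
(epsilon, beta): epsilon after beta ✓
(epsilon, delta): epsilon after delta ✓
(epsilon, eta): epsilon after eta ✓
(epsilon, gamma): epsilon after gamma ✓
(epsilon, kappa): epsilon after kappa ✓
(epsilon, lambda): epsilon after lambda ✓
(epsilon, mu): epsilon after mu ✓
(eta, beta): eta after beta ✓
(eta, lambda): eta after lambda ✓
(iota, alpha): iota after alpha ✓
(iota, beta): iota after beta ✓
(iota, delta): iota after delta ✓
(iota, eta): iota after eta ✓
(iota, gamma): iota after gamma ✓
(iota, kappa): iota after kappa ✓
(iota, lambda): iota after lambda ✓
(iota, mu): iota after mu ✓
(kappa, beta): kappa after beta ✓
(kappa, eta): kappa after eta ✓
(kappa, gamma): kappa after gamma ✓
(kappa, lambda): kappa after lambda ✓
(kappa, mu): kappa after mu ✓
(mu, lambda): mu after lambda ✓
... plus 16 further pairs not listed.
Count: 40.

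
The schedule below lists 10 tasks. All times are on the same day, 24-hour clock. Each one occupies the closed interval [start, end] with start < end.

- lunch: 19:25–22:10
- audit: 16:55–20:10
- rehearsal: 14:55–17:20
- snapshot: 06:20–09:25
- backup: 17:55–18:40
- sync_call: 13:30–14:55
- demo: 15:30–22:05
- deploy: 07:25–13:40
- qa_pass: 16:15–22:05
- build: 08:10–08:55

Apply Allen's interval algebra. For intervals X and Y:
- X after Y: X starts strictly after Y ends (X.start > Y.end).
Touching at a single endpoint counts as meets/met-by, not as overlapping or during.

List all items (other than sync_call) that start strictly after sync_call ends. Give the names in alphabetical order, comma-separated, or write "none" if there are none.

audit, backup, demo, lunch, qa_pass

Target sync_call = [13:30, 14:55].
audit [16:55, 20:10] → after → yes.
backup [17:55, 18:40] → after → yes.
build [08:10, 08:55] → before → no.
demo [15:30, 22:05] → after → yes.
deploy [07:25, 13:40] → overlaps → no.
lunch [19:25, 22:10] → after → yes.
qa_pass [16:15, 22:05] → after → yes.
rehearsal [14:55, 17:20] → met-by → no.
snapshot [06:20, 09:25] → before → no.
Result: audit, backup, demo, lunch, qa_pass.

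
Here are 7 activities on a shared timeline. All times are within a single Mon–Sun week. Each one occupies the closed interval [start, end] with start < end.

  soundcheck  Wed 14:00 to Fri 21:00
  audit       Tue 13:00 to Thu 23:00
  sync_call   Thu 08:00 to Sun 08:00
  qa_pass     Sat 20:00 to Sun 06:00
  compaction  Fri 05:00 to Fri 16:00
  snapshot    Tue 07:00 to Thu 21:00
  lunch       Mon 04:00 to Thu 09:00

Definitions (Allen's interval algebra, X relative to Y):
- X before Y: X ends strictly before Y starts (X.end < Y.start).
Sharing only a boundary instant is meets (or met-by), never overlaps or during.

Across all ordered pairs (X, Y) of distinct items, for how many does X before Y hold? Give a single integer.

8

Checking all 42 ordered pairs for relation 'before'; matching pairs in alphabetical order:
(audit, compaction): audit before compaction ✓
(audit, qa_pass): audit before qa_pass ✓
(compaction, qa_pass): compaction before qa_pass ✓
(lunch, compaction): lunch before compaction ✓
(lunch, qa_pass): lunch before qa_pass ✓
(snapshot, compaction): snapshot before compaction ✓
(snapshot, qa_pass): snapshot before qa_pass ✓
(soundcheck, qa_pass): soundcheck before qa_pass ✓
Count: 8.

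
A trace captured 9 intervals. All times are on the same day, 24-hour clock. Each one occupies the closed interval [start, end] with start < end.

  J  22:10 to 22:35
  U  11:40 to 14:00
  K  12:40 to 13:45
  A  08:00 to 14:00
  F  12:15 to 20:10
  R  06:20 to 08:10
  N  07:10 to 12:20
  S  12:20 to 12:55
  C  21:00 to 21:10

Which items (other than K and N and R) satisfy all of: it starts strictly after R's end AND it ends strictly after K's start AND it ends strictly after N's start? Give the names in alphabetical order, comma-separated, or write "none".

C, F, J, S, U

Conditions: its start is strictly after R's end (X.start > 08:10) AND its end is strictly after K's start (X.end > 12:40) AND its end is strictly after N's start (X.end > 07:10).
A: start 08:00 > 08:10? ✗; end 14:00 > 12:40? ✓; end 14:00 > 07:10? ✓ → no.
C: start 21:00 > 08:10? ✓; end 21:10 > 12:40? ✓; end 21:10 > 07:10? ✓ → yes.
F: start 12:15 > 08:10? ✓; end 20:10 > 12:40? ✓; end 20:10 > 07:10? ✓ → yes.
J: start 22:10 > 08:10? ✓; end 22:35 > 12:40? ✓; end 22:35 > 07:10? ✓ → yes.
S: start 12:20 > 08:10? ✓; end 12:55 > 12:40? ✓; end 12:55 > 07:10? ✓ → yes.
U: start 11:40 > 08:10? ✓; end 14:00 > 12:40? ✓; end 14:00 > 07:10? ✓ → yes.
Result: C, F, J, S, U.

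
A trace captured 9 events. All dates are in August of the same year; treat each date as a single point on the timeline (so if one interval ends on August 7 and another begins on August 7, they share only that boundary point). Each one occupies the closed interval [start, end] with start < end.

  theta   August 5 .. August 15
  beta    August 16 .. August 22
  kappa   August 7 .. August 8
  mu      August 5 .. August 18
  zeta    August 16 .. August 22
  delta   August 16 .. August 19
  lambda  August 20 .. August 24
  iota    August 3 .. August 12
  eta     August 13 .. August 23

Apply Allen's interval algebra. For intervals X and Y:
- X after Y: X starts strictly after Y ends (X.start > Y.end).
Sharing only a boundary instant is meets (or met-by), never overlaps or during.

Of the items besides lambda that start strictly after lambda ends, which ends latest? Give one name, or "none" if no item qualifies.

none

Target lambda = [August 20, August 24].
beta [August 16, August 22] → overlaps → excluded.
delta [August 16, August 19] → before → excluded.
eta [August 13, August 23] → overlaps → excluded.
iota [August 3, August 12] → before → excluded.
kappa [August 7, August 8] → before → excluded.
mu [August 5, August 18] → before → excluded.
theta [August 5, August 15] → before → excluded.
zeta [August 16, August 22] → overlaps → excluded.
No candidates → none.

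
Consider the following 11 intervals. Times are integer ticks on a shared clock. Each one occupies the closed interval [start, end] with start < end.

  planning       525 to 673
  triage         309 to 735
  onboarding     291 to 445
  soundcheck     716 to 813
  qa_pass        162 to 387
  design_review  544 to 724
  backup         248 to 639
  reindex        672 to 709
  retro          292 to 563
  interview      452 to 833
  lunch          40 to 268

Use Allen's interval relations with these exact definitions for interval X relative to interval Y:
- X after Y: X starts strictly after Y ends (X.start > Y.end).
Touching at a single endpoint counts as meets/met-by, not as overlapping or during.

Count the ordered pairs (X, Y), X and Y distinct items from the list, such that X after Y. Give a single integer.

Checking all 110 ordered pairs for relation 'after'; matching pairs in alphabetical order:
(design_review, lunch): design_review after lunch ✓
(design_review, onboarding): design_review after onboarding ✓
(design_review, qa_pass): design_review after qa_pass ✓
(interview, lunch): interview after lunch ✓
(interview, onboarding): interview after onboarding ✓
(interview, qa_pass): interview after qa_pass ✓
(onboarding, lunch): onboarding after lunch ✓
(planning, lunch): planning after lunch ✓
(planning, onboarding): planning after onboarding ✓
(planning, qa_pass): planning after qa_pass ✓
(reindex, backup): reindex after backup ✓
(reindex, lunch): reindex after lunch ✓
(reindex, onboarding): reindex after onboarding ✓
(reindex, qa_pass): reindex after qa_pass ✓
(reindex, retro): reindex after retro ✓
(retro, lunch): retro after lunch ✓
(soundcheck, backup): soundcheck after backup ✓
(soundcheck, lunch): soundcheck after lunch ✓
(soundcheck, onboarding): soundcheck after onboarding ✓
(soundcheck, planning): soundcheck after planning ✓
(soundcheck, qa_pass): soundcheck after qa_pass ✓
(soundcheck, reindex): soundcheck after reindex ✓
(soundcheck, retro): soundcheck after retro ✓
(triage, lunch): triage after lunch ✓
Count: 24.

24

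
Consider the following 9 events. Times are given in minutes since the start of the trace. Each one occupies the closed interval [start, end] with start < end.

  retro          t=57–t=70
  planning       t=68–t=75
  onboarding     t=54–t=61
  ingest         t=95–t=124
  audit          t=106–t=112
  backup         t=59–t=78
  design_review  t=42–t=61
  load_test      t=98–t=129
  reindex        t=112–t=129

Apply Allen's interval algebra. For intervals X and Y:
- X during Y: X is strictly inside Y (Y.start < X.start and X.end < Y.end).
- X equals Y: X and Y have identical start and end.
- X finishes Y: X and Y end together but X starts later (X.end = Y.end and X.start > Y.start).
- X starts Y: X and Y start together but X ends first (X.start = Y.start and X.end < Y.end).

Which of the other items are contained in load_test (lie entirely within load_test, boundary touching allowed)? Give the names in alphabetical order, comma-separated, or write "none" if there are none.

Target load_test = [t=98, t=129].
audit [t=106, t=112] → during → yes.
backup [t=59, t=78] → before → no.
design_review [t=42, t=61] → before → no.
ingest [t=95, t=124] → overlaps → no.
onboarding [t=54, t=61] → before → no.
planning [t=68, t=75] → before → no.
reindex [t=112, t=129] → finishes → yes.
retro [t=57, t=70] → before → no.
Result: audit, reindex.

audit, reindex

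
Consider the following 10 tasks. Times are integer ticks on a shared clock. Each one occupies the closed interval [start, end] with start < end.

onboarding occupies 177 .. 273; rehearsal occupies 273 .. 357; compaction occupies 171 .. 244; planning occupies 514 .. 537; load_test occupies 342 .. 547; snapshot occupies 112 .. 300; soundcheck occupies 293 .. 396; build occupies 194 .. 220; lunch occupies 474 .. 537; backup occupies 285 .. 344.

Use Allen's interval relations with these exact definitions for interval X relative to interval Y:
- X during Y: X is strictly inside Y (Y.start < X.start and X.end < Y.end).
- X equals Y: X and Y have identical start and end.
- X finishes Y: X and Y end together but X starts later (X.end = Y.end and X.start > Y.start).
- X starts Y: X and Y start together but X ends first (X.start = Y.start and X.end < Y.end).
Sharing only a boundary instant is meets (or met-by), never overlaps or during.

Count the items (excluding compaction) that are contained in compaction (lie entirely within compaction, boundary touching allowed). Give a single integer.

1

Target compaction = [171, 244].
backup [285, 344] → after → no.
build [194, 220] → during → counts.
load_test [342, 547] → after → no.
lunch [474, 537] → after → no.
onboarding [177, 273] → overlapped-by → no.
planning [514, 537] → after → no.
rehearsal [273, 357] → after → no.
snapshot [112, 300] → contains → no.
soundcheck [293, 396] → after → no.
Total: 1.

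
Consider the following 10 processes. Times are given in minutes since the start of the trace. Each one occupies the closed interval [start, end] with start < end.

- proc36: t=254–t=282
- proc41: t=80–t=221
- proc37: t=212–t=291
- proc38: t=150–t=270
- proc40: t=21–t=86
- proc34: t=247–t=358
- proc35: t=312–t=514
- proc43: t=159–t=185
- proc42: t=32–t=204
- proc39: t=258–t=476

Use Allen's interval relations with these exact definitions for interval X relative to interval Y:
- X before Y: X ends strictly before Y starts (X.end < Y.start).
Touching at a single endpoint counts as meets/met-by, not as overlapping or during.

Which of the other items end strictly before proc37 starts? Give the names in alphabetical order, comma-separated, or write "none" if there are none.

Target proc37 = [t=212, t=291].
proc34 [t=247, t=358] → overlapped-by → no.
proc35 [t=312, t=514] → after → no.
proc36 [t=254, t=282] → during → no.
proc38 [t=150, t=270] → overlaps → no.
proc39 [t=258, t=476] → overlapped-by → no.
proc40 [t=21, t=86] → before → yes.
proc41 [t=80, t=221] → overlaps → no.
proc42 [t=32, t=204] → before → yes.
proc43 [t=159, t=185] → before → yes.
Result: proc40, proc42, proc43.

proc40, proc42, proc43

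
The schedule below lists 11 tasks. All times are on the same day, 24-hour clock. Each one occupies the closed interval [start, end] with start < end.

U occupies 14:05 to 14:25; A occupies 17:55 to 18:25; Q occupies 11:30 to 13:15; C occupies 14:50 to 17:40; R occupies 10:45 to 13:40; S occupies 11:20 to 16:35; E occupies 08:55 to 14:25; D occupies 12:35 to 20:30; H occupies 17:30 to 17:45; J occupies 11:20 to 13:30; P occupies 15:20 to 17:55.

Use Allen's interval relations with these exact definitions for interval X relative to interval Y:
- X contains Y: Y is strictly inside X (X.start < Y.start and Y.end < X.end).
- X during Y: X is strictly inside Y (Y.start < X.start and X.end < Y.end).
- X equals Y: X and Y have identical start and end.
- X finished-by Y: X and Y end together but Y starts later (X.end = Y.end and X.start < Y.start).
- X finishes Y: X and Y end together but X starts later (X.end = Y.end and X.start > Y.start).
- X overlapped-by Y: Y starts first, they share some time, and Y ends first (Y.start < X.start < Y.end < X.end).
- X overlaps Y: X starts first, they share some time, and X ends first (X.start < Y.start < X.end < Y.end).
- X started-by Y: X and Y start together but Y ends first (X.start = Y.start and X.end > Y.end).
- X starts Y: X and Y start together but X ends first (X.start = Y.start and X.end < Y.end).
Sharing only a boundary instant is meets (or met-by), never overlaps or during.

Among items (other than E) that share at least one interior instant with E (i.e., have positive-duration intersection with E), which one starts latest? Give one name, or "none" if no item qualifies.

U

Target E = [08:55, 14:25].
A [17:55, 18:25] → after → excluded.
C [14:50, 17:40] → after → excluded.
D [12:35, 20:30] → overlapped-by → candidate.
H [17:30, 17:45] → after → excluded.
J [11:20, 13:30] → during → candidate.
P [15:20, 17:55] → after → excluded.
Q [11:30, 13:15] → during → candidate.
R [10:45, 13:40] → during → candidate.
S [11:20, 16:35] → overlapped-by → candidate.
U [14:05, 14:25] → finishes → candidate.
Among candidates, latest start is 14:05 → U.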